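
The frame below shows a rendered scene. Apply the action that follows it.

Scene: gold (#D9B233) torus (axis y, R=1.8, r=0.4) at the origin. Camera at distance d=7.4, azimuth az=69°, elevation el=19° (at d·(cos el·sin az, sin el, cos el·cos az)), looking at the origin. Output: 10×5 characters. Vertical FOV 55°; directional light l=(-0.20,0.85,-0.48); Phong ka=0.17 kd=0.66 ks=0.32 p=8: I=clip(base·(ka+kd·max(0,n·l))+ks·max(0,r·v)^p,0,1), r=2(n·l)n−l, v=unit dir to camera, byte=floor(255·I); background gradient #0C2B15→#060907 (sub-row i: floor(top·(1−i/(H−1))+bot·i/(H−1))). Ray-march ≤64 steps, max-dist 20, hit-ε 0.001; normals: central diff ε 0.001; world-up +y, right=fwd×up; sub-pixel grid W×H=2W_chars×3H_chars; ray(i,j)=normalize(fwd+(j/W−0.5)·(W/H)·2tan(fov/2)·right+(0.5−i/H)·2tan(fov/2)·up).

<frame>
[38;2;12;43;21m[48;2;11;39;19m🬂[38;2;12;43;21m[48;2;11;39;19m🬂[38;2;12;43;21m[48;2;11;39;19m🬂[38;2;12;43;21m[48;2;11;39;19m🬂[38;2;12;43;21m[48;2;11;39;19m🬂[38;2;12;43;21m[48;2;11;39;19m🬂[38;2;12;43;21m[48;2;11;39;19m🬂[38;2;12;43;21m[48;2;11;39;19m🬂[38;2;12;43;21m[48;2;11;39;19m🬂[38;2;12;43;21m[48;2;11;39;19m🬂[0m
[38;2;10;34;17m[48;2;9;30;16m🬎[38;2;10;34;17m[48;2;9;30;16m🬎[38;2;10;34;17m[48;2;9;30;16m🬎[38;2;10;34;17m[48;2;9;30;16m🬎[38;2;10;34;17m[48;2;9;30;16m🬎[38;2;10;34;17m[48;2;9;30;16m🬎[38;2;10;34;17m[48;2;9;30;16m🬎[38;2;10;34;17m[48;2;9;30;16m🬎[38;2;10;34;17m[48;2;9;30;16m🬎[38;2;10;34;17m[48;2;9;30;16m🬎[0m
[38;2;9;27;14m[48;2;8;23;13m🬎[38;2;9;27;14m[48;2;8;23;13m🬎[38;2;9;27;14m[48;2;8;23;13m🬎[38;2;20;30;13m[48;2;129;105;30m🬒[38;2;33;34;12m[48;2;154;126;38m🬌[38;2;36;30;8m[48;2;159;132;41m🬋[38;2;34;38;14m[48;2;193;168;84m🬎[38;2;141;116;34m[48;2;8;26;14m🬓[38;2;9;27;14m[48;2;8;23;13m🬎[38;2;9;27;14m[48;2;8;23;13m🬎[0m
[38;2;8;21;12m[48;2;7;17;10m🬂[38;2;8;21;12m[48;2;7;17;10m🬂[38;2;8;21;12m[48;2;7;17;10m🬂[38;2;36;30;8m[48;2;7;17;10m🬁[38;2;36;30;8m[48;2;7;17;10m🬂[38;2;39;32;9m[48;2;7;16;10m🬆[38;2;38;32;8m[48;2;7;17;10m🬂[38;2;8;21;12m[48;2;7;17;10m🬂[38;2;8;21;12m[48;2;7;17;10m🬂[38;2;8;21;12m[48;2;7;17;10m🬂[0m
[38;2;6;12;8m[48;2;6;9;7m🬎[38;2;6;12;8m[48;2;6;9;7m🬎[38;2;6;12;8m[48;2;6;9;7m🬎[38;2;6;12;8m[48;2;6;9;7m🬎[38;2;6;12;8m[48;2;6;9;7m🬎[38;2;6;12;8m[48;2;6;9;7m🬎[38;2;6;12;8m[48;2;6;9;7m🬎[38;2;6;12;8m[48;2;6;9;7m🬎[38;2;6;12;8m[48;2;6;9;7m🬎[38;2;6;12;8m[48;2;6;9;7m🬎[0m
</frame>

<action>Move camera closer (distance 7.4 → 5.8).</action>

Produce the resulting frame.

<frame>
[38;2;12;43;21m[48;2;11;39;19m🬂[38;2;12;43;21m[48;2;11;39;19m🬂[38;2;12;43;21m[48;2;11;39;19m🬂[38;2;12;43;21m[48;2;11;39;19m🬂[38;2;12;43;21m[48;2;11;39;19m🬂[38;2;12;43;21m[48;2;11;39;19m🬂[38;2;12;43;21m[48;2;11;39;19m🬂[38;2;12;43;21m[48;2;11;39;19m🬂[38;2;12;43;21m[48;2;11;39;19m🬂[38;2;12;43;21m[48;2;11;39;19m🬂[0m
[38;2;10;34;17m[48;2;9;30;16m🬎[38;2;10;34;17m[48;2;9;30;16m🬎[38;2;10;34;17m[48;2;9;30;16m🬎[38;2;10;34;17m[48;2;9;30;16m🬎[38;2;10;34;17m[48;2;9;30;16m🬎[38;2;10;34;17m[48;2;9;30;16m🬎[38;2;10;34;17m[48;2;9;30;16m🬎[38;2;10;34;17m[48;2;9;30;16m🬎[38;2;10;34;17m[48;2;9;30;16m🬎[38;2;10;34;17m[48;2;9;30;16m🬎[0m
[38;2;9;27;14m[48;2;8;23;13m🬎[38;2;9;27;14m[48;2;8;23;13m🬎[38;2;114;93;26m[48;2;8;26;14m🬦[38;2;46;48;17m[48;2;154;127;38m🬈[38;2;169;147;79m[48;2;22;26;10m🬂[38;2;81;67;21m[48;2;22;26;10m🬂[38;2;26;27;9m[48;2;137;114;39m🬚[38;2;39;45;17m[48;2;170;143;56m🬆[38;2;9;27;14m[48;2;8;23;13m🬎[38;2;9;27;14m[48;2;8;23;13m🬎[0m
[38;2;8;21;12m[48;2;7;17;10m🬂[38;2;8;21;12m[48;2;7;17;10m🬂[38;2;36;30;8m[48;2;7;17;10m🬁[38;2;41;34;9m[48;2;7;16;10m🬎[38;2;81;67;19m[48;2;21;23;9m🬂[38;2;100;83;28m[48;2;28;26;8m🬂[38;2;98;81;27m[48;2;21;23;9m🬂[38;2;72;59;16m[48;2;14;20;9m🬂[38;2;8;21;12m[48;2;7;17;10m🬂[38;2;8;21;12m[48;2;7;17;10m🬂[0m
[38;2;6;12;8m[48;2;6;9;7m🬎[38;2;6;12;8m[48;2;6;9;7m🬎[38;2;6;12;8m[48;2;6;9;7m🬎[38;2;6;12;8m[48;2;6;9;7m🬎[38;2;6;12;8m[48;2;6;9;7m🬎[38;2;6;12;8m[48;2;6;9;7m🬎[38;2;6;12;8m[48;2;6;9;7m🬎[38;2;6;12;8m[48;2;6;9;7m🬎[38;2;6;12;8m[48;2;6;9;7m🬎[38;2;6;12;8m[48;2;6;9;7m🬎[0m
</frame>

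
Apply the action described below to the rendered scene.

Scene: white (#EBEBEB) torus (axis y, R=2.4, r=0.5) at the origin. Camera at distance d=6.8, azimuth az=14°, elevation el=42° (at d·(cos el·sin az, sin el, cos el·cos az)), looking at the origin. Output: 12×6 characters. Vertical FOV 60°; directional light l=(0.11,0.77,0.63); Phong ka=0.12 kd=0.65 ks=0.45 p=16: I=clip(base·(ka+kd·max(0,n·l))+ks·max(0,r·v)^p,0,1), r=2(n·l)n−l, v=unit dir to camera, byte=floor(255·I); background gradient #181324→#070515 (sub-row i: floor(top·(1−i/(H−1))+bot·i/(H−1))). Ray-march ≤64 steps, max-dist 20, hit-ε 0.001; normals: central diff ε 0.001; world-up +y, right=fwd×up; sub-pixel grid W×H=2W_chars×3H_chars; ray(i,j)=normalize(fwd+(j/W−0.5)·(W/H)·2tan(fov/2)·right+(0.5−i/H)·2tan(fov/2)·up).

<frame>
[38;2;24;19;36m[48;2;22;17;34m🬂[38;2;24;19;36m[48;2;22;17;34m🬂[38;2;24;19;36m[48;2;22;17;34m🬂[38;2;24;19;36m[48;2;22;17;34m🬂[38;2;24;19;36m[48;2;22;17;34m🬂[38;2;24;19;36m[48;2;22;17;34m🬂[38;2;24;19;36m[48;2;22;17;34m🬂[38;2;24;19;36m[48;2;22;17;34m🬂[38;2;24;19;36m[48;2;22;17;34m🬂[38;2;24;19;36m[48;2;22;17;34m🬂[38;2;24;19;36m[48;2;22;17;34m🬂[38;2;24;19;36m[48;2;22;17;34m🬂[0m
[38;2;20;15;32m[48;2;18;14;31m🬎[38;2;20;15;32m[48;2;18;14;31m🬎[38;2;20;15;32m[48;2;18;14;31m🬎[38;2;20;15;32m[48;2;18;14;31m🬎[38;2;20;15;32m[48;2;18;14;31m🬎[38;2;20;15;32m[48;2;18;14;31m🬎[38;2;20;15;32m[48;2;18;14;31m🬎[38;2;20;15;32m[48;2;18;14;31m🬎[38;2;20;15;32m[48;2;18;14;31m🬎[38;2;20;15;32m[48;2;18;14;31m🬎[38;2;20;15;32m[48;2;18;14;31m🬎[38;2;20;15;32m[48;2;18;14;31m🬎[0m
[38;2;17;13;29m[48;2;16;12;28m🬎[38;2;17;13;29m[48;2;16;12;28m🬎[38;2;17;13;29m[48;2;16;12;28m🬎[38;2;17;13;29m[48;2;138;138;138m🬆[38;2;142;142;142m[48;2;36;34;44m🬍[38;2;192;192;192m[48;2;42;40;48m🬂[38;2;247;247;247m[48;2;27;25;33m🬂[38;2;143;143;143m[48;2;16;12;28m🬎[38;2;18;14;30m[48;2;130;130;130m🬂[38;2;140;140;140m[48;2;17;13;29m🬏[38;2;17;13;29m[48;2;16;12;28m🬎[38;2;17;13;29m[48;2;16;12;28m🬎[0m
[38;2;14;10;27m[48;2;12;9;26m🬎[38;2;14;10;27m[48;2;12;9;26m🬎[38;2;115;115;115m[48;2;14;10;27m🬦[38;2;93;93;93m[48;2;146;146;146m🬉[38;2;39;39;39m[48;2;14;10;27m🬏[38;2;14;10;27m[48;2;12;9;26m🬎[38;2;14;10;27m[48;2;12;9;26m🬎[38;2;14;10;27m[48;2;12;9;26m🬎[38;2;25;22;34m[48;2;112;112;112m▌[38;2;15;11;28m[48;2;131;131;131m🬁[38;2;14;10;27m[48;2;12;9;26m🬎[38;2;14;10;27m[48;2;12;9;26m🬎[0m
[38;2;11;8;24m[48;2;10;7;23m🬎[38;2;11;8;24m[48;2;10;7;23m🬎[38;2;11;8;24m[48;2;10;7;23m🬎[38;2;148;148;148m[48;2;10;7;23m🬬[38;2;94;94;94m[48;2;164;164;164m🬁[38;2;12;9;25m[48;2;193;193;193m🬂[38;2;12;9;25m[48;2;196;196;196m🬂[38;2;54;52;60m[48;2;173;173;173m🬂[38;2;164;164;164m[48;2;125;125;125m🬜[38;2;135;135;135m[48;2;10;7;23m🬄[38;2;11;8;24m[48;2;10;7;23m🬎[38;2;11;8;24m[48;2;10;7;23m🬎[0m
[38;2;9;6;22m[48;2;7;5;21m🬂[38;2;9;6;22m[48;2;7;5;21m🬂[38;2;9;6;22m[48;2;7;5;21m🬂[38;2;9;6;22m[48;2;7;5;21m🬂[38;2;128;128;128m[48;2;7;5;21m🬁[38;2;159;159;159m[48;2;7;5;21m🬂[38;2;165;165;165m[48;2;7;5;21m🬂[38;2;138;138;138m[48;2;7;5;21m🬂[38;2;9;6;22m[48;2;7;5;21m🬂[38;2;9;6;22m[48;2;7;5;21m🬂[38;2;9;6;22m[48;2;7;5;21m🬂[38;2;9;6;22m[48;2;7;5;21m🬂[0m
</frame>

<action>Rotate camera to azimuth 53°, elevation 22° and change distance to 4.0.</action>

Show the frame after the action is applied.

<frame>
[38;2;24;19;36m[48;2;22;17;34m🬂[38;2;24;19;36m[48;2;22;17;34m🬂[38;2;24;19;36m[48;2;22;17;34m🬂[38;2;24;19;36m[48;2;22;17;34m🬂[38;2;24;19;36m[48;2;22;17;34m🬂[38;2;24;19;36m[48;2;22;17;34m🬂[38;2;24;19;36m[48;2;22;17;34m🬂[38;2;24;19;36m[48;2;22;17;34m🬂[38;2;24;19;36m[48;2;22;17;34m🬂[38;2;24;19;36m[48;2;22;17;34m🬂[38;2;24;19;36m[48;2;22;17;34m🬂[38;2;24;19;36m[48;2;22;17;34m🬂[0m
[38;2;20;15;32m[48;2;18;14;31m🬎[38;2;20;15;32m[48;2;18;14;31m🬎[38;2;20;15;32m[48;2;18;14;31m🬎[38;2;20;15;32m[48;2;18;14;31m🬎[38;2;20;15;32m[48;2;18;14;31m🬎[38;2;20;15;32m[48;2;18;14;31m🬎[38;2;20;15;32m[48;2;18;14;31m🬎[38;2;20;15;32m[48;2;18;14;31m🬎[38;2;20;15;32m[48;2;18;14;31m🬎[38;2;20;15;32m[48;2;18;14;31m🬎[38;2;20;15;32m[48;2;18;14;31m🬎[38;2;20;15;32m[48;2;18;14;31m🬎[0m
[38;2;17;13;29m[48;2;151;151;151m🬎[38;2;30;27;39m[48;2;114;114;114m🬥[38;2;25;23;31m[48;2;95;95;95m🬰[38;2;142;142;142m[48;2;50;50;50m🬂[38;2;139;139;139m[48;2;50;50;50m🬂[38;2;131;131;131m[48;2;46;46;46m🬊[38;2;142;142;142m[48;2;28;28;28m🬎[38;2;159;159;159m[48;2;34;34;34m🬎[38;2;168;168;168m[48;2;90;90;90m🬎[38;2;18;14;30m[48;2;151;151;151m🬁[38;2;18;14;30m[48;2;156;156;156m🬂[38;2;17;13;29m[48;2;151;151;151m🬎[0m
[38;2;118;118;118m[48;2;149;149;149m🬉[38;2;43;43;43m[48;2;108;108;108m🬊[38;2;54;54;54m[48;2;22;20;27m🬏[38;2;28;28;28m[48;2;13;9;26m🬀[38;2;14;10;27m[48;2;12;9;26m🬎[38;2;14;10;27m[48;2;12;9;26m🬎[38;2;14;10;27m[48;2;12;9;26m🬎[38;2;14;10;27m[48;2;12;9;26m🬎[38;2;14;10;27m[48;2;12;9;26m🬎[38;2;81;81;81m[48;2;16;13;26m🬁[38;2;60;60;60m[48;2;115;115;115m🬃[38;2;142;142;142m[48;2;132;132;132m🬸[0m
[38;2;166;166;166m[48;2;176;176;176m🬂[38;2;150;150;150m[48;2;171;171;171m🬂[38;2;130;130;130m[48;2;164;164;164m🬂[38;2;100;100;100m[48;2;156;156;156m🬂[38;2;12;9;25m[48;2;151;151;151m🬂[38;2;12;9;25m[48;2;148;148;148m🬂[38;2;12;9;25m[48;2;147;147;147m🬂[38;2;12;9;25m[48;2;148;148;148m🬂[38;2;12;9;25m[48;2;142;142;142m🬀[38;2;130;130;130m[48;2;152;152;152m🬂[38;2;143;143;143m[48;2;152;152;152m🬂[38;2;150;150;150m[48;2;147;147;147m🬚[0m
[38;2;175;175;175m[48;2;164;164;164m🬎[38;2;191;191;191m[48;2;172;172;172m🬊[38;2;232;232;232m[48;2;197;197;197m🬋[38;2;205;205;205m[48;2;247;247;247m🬒[38;2;182;182;182m[48;2;243;243;243m🬂[38;2;178;178;178m[48;2;213;213;213m🬡[38;2;167;167;167m[48;2;180;180;180m🬨[38;2;163;163;163m[48;2;159;159;159m🬛[38;2;159;159;159m[48;2;154;154;154m🬎[38;2;155;155;155m[48;2;148;148;148m🬎[38;2;150;150;150m[48;2;140;140;140m🬎[38;2;143;143;143m[48;2;130;130;130m🬆[0m
</frame>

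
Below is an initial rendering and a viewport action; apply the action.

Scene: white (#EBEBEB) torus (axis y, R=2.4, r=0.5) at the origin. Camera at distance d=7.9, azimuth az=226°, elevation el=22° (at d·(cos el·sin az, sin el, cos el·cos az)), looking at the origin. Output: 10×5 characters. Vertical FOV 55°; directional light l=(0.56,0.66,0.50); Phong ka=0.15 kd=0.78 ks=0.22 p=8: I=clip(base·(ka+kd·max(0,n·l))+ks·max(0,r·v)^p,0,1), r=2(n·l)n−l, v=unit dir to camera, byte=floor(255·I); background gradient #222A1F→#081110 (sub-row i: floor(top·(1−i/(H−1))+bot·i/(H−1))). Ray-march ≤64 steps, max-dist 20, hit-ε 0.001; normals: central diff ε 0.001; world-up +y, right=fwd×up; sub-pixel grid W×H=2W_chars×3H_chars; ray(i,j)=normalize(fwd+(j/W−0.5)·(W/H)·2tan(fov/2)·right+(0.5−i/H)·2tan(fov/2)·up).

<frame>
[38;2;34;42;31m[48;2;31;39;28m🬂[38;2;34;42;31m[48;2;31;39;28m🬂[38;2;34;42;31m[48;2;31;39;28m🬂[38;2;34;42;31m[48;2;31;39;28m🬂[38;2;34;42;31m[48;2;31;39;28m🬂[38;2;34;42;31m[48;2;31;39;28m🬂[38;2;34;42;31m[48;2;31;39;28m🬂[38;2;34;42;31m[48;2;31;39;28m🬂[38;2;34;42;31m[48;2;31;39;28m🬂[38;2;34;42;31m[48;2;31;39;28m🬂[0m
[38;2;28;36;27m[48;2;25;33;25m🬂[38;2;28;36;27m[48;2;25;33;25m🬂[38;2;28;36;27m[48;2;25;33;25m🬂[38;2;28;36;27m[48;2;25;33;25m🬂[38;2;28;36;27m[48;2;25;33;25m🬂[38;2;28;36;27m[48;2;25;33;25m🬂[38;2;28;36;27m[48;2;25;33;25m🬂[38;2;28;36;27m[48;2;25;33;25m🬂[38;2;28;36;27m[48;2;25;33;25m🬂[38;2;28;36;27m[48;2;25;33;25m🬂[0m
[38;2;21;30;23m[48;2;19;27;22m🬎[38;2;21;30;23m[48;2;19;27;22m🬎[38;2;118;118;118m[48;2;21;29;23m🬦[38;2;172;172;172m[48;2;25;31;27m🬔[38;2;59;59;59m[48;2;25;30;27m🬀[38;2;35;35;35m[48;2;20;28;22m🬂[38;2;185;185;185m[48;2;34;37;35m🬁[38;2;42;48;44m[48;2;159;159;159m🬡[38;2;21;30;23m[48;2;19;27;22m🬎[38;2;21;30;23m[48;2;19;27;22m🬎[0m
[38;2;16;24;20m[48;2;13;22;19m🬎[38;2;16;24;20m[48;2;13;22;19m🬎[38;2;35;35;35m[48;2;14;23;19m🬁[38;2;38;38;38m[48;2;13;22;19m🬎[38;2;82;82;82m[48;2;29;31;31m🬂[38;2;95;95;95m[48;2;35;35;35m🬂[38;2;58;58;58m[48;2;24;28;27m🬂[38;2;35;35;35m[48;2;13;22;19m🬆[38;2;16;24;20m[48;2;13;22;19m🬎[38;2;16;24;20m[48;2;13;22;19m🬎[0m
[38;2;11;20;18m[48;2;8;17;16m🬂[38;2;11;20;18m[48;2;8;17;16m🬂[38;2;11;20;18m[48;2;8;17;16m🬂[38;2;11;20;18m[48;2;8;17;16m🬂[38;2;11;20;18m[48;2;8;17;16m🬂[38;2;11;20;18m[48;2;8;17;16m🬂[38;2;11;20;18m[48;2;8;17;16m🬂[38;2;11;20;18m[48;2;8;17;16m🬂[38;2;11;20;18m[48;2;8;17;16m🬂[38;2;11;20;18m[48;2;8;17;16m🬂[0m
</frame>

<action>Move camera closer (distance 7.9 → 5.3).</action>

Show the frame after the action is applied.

<frame>
[38;2;34;42;31m[48;2;31;39;28m🬂[38;2;34;42;31m[48;2;31;39;28m🬂[38;2;34;42;31m[48;2;31;39;28m🬂[38;2;34;42;31m[48;2;31;39;28m🬂[38;2;34;42;31m[48;2;31;39;28m🬂[38;2;34;42;31m[48;2;31;39;28m🬂[38;2;34;42;31m[48;2;31;39;28m🬂[38;2;34;42;31m[48;2;31;39;28m🬂[38;2;34;42;31m[48;2;31;39;28m🬂[38;2;34;42;31m[48;2;31;39;28m🬂[0m
[38;2;28;36;27m[48;2;25;33;25m🬂[38;2;28;36;27m[48;2;25;33;25m🬂[38;2;28;36;27m[48;2;25;33;25m🬂[38;2;26;34;26m[48;2;174;174;174m🬝[38;2;27;35;26m[48;2;157;157;157m🬎[38;2;27;35;26m[48;2;130;130;130m🬎[38;2;27;35;26m[48;2;174;174;174m🬎[38;2;28;36;27m[48;2;25;33;25m🬂[38;2;28;36;27m[48;2;25;33;25m🬂[38;2;28;36;27m[48;2;25;33;25m🬂[0m
[38;2;21;30;23m[48;2;19;27;22m🬎[38;2;22;31;24m[48;2;158;158;158m🬂[38;2;162;162;162m[48;2;30;34;31m🬕[38;2;36;36;36m[48;2;19;27;22m🬎[38;2;35;35;35m[48;2;20;28;22m🬂[38;2;35;35;35m[48;2;20;28;22m🬂[38;2;35;35;35m[48;2;19;27;22m🬊[38;2;142;142;142m[48;2;34;37;35m🬁[38;2;22;31;24m[48;2;179;179;179m🬁[38;2;129;129;129m[48;2;21;29;23m🬓[0m
[38;2;35;35;35m[48;2;14;23;19m🬉[38;2;97;97;97m[48;2;38;38;38m🬂[38;2;174;174;174m[48;2;56;56;56m🬂[38;2;143;143;143m[48;2;30;32;31m🬌[38;2;31;35;33m[48;2;156;156;156m🬰[38;2;32;36;34m[48;2;164;164;164m🬰[38;2;28;32;30m[48;2;136;136;136m🬰[38;2;188;188;188m[48;2;64;64;64m🬂[38;2;132;132;132m[48;2;44;44;44m🬂[38;2;75;75;75m[48;2;30;32;31m🬀[0m
[38;2;11;20;18m[48;2;8;17;16m🬂[38;2;35;35;35m[48;2;9;18;16m🬁[38;2;35;35;35m[48;2;8;17;16m🬎[38;2;35;35;35m[48;2;8;17;16m🬬[38;2;35;35;35m[48;2;35;35;35m [38;2;35;35;35m[48;2;35;35;35m [38;2;35;35;35m[48;2;35;35;35m [38;2;35;35;35m[48;2;8;17;16m🬎[38;2;35;35;35m[48;2;8;17;16m🬆[38;2;11;20;18m[48;2;8;17;16m🬂[0m
</frame>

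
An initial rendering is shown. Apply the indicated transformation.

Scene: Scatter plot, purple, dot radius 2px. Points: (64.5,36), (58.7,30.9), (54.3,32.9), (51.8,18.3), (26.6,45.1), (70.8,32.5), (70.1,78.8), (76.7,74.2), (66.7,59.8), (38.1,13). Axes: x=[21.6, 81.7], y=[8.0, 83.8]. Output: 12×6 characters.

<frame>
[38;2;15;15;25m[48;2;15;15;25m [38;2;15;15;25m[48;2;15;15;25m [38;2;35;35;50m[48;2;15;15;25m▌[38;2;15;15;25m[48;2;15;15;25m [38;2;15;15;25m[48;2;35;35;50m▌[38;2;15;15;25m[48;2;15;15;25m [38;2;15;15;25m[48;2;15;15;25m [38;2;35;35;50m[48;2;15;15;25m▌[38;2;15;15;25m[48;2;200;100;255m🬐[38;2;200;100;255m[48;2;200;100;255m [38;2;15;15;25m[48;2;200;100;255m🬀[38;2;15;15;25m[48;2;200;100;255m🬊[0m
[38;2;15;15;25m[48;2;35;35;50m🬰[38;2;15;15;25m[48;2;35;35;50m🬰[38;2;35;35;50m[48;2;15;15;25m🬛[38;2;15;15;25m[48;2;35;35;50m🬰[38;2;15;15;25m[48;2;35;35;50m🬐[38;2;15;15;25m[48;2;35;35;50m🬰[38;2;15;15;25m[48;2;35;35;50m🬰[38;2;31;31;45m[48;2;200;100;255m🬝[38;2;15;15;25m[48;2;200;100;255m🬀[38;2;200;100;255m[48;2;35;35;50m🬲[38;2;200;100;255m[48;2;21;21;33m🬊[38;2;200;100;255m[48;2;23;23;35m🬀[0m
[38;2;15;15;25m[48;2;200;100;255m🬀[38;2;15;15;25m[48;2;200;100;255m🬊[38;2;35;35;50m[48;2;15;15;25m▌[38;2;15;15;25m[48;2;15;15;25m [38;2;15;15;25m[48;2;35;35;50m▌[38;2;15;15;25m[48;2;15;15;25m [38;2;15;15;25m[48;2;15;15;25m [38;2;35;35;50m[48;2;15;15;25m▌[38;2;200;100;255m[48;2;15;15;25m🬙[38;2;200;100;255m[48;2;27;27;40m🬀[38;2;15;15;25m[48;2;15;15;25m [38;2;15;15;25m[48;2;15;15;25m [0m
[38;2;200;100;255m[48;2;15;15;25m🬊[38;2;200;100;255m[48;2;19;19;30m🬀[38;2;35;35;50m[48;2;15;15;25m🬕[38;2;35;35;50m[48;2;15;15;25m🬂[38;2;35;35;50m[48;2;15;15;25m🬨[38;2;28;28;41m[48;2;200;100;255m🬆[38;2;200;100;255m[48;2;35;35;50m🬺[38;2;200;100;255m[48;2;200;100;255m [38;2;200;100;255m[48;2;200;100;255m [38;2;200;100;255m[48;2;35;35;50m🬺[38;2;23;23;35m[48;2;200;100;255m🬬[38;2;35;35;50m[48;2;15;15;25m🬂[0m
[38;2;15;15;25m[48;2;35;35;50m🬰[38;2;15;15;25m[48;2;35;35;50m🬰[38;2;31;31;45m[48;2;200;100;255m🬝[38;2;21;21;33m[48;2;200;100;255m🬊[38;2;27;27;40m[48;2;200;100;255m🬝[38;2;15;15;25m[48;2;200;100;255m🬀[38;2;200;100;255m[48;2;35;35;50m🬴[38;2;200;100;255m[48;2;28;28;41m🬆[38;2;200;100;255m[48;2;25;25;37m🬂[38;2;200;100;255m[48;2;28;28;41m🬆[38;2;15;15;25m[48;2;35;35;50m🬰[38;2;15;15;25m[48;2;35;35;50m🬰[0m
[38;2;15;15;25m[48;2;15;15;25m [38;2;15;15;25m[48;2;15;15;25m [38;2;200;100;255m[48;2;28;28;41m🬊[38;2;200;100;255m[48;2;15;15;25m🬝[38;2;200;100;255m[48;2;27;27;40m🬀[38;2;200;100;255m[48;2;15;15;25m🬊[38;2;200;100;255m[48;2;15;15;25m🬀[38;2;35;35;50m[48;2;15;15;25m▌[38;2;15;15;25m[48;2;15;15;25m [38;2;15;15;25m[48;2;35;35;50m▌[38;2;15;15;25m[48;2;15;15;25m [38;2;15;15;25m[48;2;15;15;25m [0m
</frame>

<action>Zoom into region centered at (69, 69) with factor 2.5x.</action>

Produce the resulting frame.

<frame>
[38;2;15;15;25m[48;2;15;15;25m [38;2;15;15;25m[48;2;15;15;25m [38;2;35;35;50m[48;2;15;15;25m▌[38;2;15;15;25m[48;2;15;15;25m [38;2;15;15;25m[48;2;35;35;50m▌[38;2;15;15;25m[48;2;200;100;255m🬝[38;2;15;15;25m[48;2;200;100;255m🬊[38;2;35;35;50m[48;2;15;15;25m▌[38;2;15;15;25m[48;2;15;15;25m [38;2;15;15;25m[48;2;35;35;50m▌[38;2;15;15;25m[48;2;15;15;25m [38;2;15;15;25m[48;2;15;15;25m [0m
[38;2;15;15;25m[48;2;35;35;50m🬰[38;2;15;15;25m[48;2;35;35;50m🬰[38;2;35;35;50m[48;2;15;15;25m🬛[38;2;15;15;25m[48;2;35;35;50m🬰[38;2;15;15;25m[48;2;35;35;50m🬐[38;2;200;100;255m[48;2;21;21;33m🬊[38;2;200;100;255m[48;2;15;15;25m🬝[38;2;200;100;255m[48;2;27;27;40m🬀[38;2;21;21;33m[48;2;200;100;255m🬆[38;2;200;100;255m[48;2;35;35;50m🬺[38;2;23;23;35m[48;2;200;100;255m🬬[38;2;15;15;25m[48;2;35;35;50m🬰[0m
[38;2;15;15;25m[48;2;15;15;25m [38;2;15;15;25m[48;2;15;15;25m [38;2;35;35;50m[48;2;15;15;25m▌[38;2;15;15;25m[48;2;15;15;25m [38;2;15;15;25m[48;2;35;35;50m▌[38;2;15;15;25m[48;2;15;15;25m [38;2;15;15;25m[48;2;15;15;25m [38;2;35;35;50m[48;2;15;15;25m▌[38;2;15;15;25m[48;2;200;100;255m🬺[38;2;200;100;255m[48;2;28;28;41m🬆[38;2;15;15;25m[48;2;15;15;25m [38;2;15;15;25m[48;2;15;15;25m [0m
[38;2;35;35;50m[48;2;15;15;25m🬂[38;2;35;35;50m[48;2;15;15;25m🬂[38;2;35;35;50m[48;2;15;15;25m🬕[38;2;35;35;50m[48;2;15;15;25m🬂[38;2;27;27;40m[48;2;200;100;255m🬝[38;2;35;35;50m[48;2;15;15;25m🬂[38;2;35;35;50m[48;2;15;15;25m🬂[38;2;35;35;50m[48;2;15;15;25m🬕[38;2;35;35;50m[48;2;15;15;25m🬂[38;2;35;35;50m[48;2;15;15;25m🬨[38;2;35;35;50m[48;2;15;15;25m🬂[38;2;35;35;50m[48;2;15;15;25m🬂[0m
[38;2;15;15;25m[48;2;35;35;50m🬰[38;2;15;15;25m[48;2;35;35;50m🬰[38;2;35;35;50m[48;2;15;15;25m🬛[38;2;19;19;30m[48;2;200;100;255m🬴[38;2;200;100;255m[48;2;200;100;255m [38;2;200;100;255m[48;2;15;15;25m🬛[38;2;15;15;25m[48;2;35;35;50m🬰[38;2;35;35;50m[48;2;15;15;25m🬛[38;2;15;15;25m[48;2;35;35;50m🬰[38;2;15;15;25m[48;2;35;35;50m🬐[38;2;15;15;25m[48;2;35;35;50m🬰[38;2;15;15;25m[48;2;35;35;50m🬰[0m
[38;2;15;15;25m[48;2;15;15;25m [38;2;15;15;25m[48;2;15;15;25m [38;2;35;35;50m[48;2;15;15;25m▌[38;2;15;15;25m[48;2;15;15;25m [38;2;23;23;35m[48;2;200;100;255m🬺[38;2;15;15;25m[48;2;15;15;25m [38;2;15;15;25m[48;2;15;15;25m [38;2;35;35;50m[48;2;15;15;25m▌[38;2;15;15;25m[48;2;15;15;25m [38;2;15;15;25m[48;2;35;35;50m▌[38;2;15;15;25m[48;2;15;15;25m [38;2;15;15;25m[48;2;15;15;25m [0m
</frame>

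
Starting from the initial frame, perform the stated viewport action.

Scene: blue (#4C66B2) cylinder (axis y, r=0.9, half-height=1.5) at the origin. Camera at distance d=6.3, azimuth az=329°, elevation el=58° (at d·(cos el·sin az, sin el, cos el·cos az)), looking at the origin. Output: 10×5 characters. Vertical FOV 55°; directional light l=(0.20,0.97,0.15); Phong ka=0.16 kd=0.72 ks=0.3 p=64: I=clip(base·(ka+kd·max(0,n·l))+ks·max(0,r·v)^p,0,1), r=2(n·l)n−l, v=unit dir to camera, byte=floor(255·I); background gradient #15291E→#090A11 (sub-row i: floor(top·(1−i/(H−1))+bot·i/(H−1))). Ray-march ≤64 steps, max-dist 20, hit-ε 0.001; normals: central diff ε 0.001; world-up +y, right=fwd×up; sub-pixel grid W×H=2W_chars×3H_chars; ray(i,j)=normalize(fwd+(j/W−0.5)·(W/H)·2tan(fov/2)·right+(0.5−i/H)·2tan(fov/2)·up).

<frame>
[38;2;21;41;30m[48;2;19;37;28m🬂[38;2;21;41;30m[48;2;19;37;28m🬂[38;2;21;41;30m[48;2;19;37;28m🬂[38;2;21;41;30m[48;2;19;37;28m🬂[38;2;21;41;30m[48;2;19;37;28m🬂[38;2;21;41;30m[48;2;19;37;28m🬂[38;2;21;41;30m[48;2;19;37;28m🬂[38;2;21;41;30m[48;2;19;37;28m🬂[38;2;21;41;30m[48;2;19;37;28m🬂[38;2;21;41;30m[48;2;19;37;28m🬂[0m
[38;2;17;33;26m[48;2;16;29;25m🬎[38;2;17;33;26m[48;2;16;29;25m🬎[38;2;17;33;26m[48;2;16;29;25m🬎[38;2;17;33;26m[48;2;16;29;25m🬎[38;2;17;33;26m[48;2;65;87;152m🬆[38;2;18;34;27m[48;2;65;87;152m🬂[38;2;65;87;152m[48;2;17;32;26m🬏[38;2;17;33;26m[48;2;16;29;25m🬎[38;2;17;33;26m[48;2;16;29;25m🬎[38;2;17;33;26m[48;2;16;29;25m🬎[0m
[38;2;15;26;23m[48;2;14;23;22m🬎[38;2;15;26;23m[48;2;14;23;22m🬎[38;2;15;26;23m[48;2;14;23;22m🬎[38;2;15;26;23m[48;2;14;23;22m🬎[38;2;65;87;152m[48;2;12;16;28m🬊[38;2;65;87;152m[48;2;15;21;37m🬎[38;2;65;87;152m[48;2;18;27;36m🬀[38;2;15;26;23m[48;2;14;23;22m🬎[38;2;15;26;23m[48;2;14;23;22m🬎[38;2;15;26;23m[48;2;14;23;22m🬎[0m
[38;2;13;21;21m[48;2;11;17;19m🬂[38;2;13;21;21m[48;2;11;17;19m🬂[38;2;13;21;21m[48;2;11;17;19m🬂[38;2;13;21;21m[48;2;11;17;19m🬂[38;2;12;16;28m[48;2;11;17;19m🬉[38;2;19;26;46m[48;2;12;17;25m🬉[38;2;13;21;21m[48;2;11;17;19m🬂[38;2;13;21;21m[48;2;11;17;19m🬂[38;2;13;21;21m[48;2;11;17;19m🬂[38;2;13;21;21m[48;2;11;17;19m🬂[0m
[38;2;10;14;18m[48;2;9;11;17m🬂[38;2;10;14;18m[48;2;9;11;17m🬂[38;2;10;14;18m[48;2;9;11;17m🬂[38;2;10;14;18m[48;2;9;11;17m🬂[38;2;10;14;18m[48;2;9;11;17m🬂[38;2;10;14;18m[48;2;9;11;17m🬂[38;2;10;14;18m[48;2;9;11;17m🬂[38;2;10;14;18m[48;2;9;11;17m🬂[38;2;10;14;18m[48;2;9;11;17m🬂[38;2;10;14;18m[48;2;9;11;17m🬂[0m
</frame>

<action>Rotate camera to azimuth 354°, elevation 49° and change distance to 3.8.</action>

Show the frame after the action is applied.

<frame>
[38;2;21;41;30m[48;2;19;37;28m🬂[38;2;21;41;30m[48;2;19;37;28m🬂[38;2;21;41;30m[48;2;19;37;28m🬂[38;2;20;40;29m[48;2;65;87;152m🬆[38;2;21;41;30m[48;2;65;87;152m🬂[38;2;21;41;30m[48;2;65;87;152m🬂[38;2;21;41;30m[48;2;65;87;152m🬂[38;2;65;87;152m[48;2;20;38;29m🬏[38;2;21;41;30m[48;2;19;37;28m🬂[38;2;21;41;30m[48;2;19;37;28m🬂[0m
[38;2;17;33;26m[48;2;16;29;25m🬎[38;2;17;33;26m[48;2;16;29;25m🬎[38;2;17;33;26m[48;2;16;29;25m🬎[38;2;65;87;152m[48;2;12;16;28m🬎[38;2;65;87;152m[48;2;65;87;152m [38;2;65;87;152m[48;2;65;87;152m [38;2;65;87;152m[48;2;24;32;56m🬝[38;2;65;87;152m[48;2;19;32;34m🬄[38;2;17;33;26m[48;2;16;29;25m🬎[38;2;17;33;26m[48;2;16;29;25m🬎[0m
[38;2;15;26;23m[48;2;14;23;22m🬎[38;2;15;26;23m[48;2;14;23;22m🬎[38;2;15;26;23m[48;2;14;23;22m🬎[38;2;12;16;28m[48;2;14;24;22m🬨[38;2;16;22;39m[48;2;13;18;33m▐[38;2;19;25;44m[48;2;21;28;49m▌[38;2;22;30;53m[48;2;24;32;58m▌[38;2;25;34;60m[48;2;14;24;22m🬀[38;2;15;26;23m[48;2;14;23;22m🬎[38;2;15;26;23m[48;2;14;23;22m🬎[0m
[38;2;13;21;21m[48;2;11;17;19m🬂[38;2;13;21;21m[48;2;11;17;19m🬂[38;2;13;21;21m[48;2;11;17;19m🬂[38;2;12;16;28m[48;2;11;17;19m🬁[38;2;15;21;37m[48;2;12;16;28m▐[38;2;19;25;44m[48;2;21;28;50m▌[38;2;24;32;57m[48;2;11;17;19m🬕[38;2;13;21;21m[48;2;11;17;19m🬂[38;2;13;21;21m[48;2;11;17;19m🬂[38;2;13;21;21m[48;2;11;17;19m🬂[0m
[38;2;10;14;18m[48;2;9;11;17m🬂[38;2;10;14;18m[48;2;9;11;17m🬂[38;2;10;14;18m[48;2;9;11;17m🬂[38;2;10;14;18m[48;2;9;11;17m🬂[38;2;13;18;31m[48;2;9;11;17m🬂[38;2;20;26;46m[48;2;9;10;17m🬆[38;2;25;33;59m[48;2;9;11;17m🬀[38;2;10;14;18m[48;2;9;11;17m🬂[38;2;10;14;18m[48;2;9;11;17m🬂[38;2;10;14;18m[48;2;9;11;17m🬂[0m
</frame>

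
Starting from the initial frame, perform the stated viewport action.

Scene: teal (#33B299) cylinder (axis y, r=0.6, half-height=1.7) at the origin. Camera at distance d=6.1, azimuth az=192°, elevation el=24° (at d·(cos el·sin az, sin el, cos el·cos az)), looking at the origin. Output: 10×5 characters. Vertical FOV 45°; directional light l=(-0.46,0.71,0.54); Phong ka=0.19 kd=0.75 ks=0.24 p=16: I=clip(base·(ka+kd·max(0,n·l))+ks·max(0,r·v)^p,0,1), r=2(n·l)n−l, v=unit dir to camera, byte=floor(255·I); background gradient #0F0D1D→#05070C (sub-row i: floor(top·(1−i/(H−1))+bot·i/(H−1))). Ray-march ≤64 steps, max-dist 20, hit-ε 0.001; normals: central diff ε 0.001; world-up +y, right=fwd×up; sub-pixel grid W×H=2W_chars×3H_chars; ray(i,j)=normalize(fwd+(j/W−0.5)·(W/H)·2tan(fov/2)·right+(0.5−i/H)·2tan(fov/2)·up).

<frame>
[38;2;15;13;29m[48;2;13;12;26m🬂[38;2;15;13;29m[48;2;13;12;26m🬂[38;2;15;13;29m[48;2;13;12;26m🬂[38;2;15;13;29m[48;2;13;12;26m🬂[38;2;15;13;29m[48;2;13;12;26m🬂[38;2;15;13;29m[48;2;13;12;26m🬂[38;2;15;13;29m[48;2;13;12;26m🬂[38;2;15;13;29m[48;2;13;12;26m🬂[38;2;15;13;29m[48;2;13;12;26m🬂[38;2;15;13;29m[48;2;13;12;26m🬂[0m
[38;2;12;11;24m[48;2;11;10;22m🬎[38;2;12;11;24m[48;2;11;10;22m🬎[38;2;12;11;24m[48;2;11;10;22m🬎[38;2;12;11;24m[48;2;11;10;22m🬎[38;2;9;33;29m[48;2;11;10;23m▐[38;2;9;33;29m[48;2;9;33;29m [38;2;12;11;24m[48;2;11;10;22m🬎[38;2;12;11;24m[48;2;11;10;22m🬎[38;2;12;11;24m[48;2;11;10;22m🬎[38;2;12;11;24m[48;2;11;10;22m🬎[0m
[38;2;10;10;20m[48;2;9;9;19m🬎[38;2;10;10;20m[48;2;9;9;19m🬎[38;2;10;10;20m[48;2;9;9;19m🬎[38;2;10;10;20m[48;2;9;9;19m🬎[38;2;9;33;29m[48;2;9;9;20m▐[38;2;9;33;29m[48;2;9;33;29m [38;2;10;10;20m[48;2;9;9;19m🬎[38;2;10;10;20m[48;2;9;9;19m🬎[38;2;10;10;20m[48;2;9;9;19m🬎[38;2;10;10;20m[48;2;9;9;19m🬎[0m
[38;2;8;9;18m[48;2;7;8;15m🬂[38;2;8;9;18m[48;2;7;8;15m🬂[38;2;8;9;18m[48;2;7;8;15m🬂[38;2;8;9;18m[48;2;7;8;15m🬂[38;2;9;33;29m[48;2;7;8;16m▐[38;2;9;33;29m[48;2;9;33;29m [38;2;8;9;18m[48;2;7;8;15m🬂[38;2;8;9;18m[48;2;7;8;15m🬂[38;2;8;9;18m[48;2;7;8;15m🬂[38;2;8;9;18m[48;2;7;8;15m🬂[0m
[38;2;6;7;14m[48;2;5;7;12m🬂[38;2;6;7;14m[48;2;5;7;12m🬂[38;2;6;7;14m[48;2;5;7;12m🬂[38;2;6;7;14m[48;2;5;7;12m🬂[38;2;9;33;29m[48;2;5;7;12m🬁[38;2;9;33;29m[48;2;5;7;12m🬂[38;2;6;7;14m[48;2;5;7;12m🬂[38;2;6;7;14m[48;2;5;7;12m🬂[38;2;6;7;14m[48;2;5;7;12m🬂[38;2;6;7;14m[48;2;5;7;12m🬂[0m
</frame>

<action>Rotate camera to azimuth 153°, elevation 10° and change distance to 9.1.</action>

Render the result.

<frame>
[38;2;15;13;29m[48;2;13;12;26m🬂[38;2;15;13;29m[48;2;13;12;26m🬂[38;2;15;13;29m[48;2;13;12;26m🬂[38;2;15;13;29m[48;2;13;12;26m🬂[38;2;15;13;29m[48;2;13;12;26m🬂[38;2;15;13;29m[48;2;13;12;26m🬂[38;2;15;13;29m[48;2;13;12;26m🬂[38;2;15;13;29m[48;2;13;12;26m🬂[38;2;15;13;29m[48;2;13;12;26m🬂[38;2;15;13;29m[48;2;13;12;26m🬂[0m
[38;2;12;11;24m[48;2;11;10;22m🬎[38;2;12;11;24m[48;2;11;10;22m🬎[38;2;12;11;24m[48;2;11;10;22m🬎[38;2;12;11;24m[48;2;11;10;22m🬎[38;2;11;10;24m[48;2;9;33;29m🬝[38;2;12;11;24m[48;2;9;33;29m🬎[38;2;12;11;24m[48;2;11;10;22m🬎[38;2;12;11;24m[48;2;11;10;22m🬎[38;2;12;11;24m[48;2;11;10;22m🬎[38;2;12;11;24m[48;2;11;10;22m🬎[0m
[38;2;10;10;20m[48;2;9;9;19m🬎[38;2;10;10;20m[48;2;9;9;19m🬎[38;2;10;10;20m[48;2;9;9;19m🬎[38;2;10;10;20m[48;2;9;9;19m🬎[38;2;9;33;29m[48;2;9;9;20m▐[38;2;9;33;29m[48;2;9;33;29m [38;2;10;10;20m[48;2;9;9;19m🬎[38;2;10;10;20m[48;2;9;9;19m🬎[38;2;10;10;20m[48;2;9;9;19m🬎[38;2;10;10;20m[48;2;9;9;19m🬎[0m
[38;2;8;9;18m[48;2;7;8;15m🬂[38;2;8;9;18m[48;2;7;8;15m🬂[38;2;8;9;18m[48;2;7;8;15m🬂[38;2;8;9;18m[48;2;7;8;15m🬂[38;2;9;33;29m[48;2;7;8;16m🬉[38;2;9;33;29m[48;2;7;8;15m🬝[38;2;8;9;18m[48;2;7;8;15m🬂[38;2;8;9;18m[48;2;7;8;15m🬂[38;2;8;9;18m[48;2;7;8;15m🬂[38;2;8;9;18m[48;2;7;8;15m🬂[0m
[38;2;6;7;14m[48;2;5;7;12m🬂[38;2;6;7;14m[48;2;5;7;12m🬂[38;2;6;7;14m[48;2;5;7;12m🬂[38;2;6;7;14m[48;2;5;7;12m🬂[38;2;6;7;14m[48;2;5;7;12m🬂[38;2;6;7;14m[48;2;5;7;12m🬂[38;2;6;7;14m[48;2;5;7;12m🬂[38;2;6;7;14m[48;2;5;7;12m🬂[38;2;6;7;14m[48;2;5;7;12m🬂[38;2;6;7;14m[48;2;5;7;12m🬂[0m
</frame>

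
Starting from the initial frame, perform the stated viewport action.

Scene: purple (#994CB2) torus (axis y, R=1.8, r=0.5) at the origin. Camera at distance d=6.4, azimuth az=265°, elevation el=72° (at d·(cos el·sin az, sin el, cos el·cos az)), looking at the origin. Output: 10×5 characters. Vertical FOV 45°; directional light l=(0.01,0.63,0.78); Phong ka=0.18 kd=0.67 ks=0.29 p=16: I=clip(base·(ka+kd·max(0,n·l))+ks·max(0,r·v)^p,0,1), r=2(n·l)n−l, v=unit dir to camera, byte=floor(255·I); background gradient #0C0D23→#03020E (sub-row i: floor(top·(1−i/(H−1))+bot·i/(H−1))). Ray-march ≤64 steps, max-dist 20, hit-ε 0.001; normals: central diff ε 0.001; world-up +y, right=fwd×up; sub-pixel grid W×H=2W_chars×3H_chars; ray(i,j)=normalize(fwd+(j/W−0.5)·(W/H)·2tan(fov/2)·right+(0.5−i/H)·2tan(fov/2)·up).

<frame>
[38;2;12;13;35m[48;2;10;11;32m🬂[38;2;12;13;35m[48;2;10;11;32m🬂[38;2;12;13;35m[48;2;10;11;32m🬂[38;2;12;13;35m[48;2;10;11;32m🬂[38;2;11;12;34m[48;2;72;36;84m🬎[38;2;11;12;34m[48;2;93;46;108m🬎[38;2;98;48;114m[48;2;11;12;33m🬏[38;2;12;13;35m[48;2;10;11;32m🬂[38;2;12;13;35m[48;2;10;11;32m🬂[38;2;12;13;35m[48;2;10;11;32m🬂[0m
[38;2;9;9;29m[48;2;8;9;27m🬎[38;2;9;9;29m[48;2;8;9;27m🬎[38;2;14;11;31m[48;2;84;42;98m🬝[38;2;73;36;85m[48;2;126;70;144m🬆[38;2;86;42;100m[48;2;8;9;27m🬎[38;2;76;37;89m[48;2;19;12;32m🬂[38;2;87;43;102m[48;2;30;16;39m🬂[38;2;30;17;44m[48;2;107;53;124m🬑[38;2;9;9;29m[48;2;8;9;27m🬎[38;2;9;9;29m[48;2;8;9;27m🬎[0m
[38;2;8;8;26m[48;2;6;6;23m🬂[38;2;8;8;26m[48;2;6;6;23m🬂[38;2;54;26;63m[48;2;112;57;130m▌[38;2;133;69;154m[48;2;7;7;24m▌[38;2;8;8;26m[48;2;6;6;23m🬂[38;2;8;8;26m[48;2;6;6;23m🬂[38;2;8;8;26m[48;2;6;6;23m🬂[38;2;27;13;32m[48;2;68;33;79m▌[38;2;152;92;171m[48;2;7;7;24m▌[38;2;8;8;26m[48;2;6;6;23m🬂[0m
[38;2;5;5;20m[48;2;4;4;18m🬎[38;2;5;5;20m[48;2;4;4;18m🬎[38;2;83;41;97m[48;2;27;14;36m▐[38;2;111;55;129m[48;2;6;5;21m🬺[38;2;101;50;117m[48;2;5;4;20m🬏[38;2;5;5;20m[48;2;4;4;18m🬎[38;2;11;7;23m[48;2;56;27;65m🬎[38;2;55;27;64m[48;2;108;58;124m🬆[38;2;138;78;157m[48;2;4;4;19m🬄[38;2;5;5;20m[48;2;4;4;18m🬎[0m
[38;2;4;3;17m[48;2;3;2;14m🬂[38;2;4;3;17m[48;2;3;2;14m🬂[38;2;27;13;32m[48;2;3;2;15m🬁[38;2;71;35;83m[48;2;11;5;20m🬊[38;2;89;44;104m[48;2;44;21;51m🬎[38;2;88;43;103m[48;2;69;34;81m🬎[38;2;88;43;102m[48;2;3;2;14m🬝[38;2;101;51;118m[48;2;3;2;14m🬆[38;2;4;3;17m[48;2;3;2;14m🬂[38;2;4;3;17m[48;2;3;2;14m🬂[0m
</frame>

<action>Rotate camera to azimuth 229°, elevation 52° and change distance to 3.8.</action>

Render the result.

<frame>
[38;2;12;13;35m[48;2;10;11;32m🬂[38;2;12;13;35m[48;2;10;11;32m🬂[38;2;11;12;34m[48;2;91;45;106m🬎[38;2;12;13;35m[48;2;85;42;98m🬂[38;2;22;15;39m[48;2;73;36;85m🬡[38;2;21;13;35m[48;2;74;37;86m🬰[38;2;22;14;36m[48;2;87;46;101m🬰[38;2;90;46;105m[48;2;21;15;40m🬢[38;2;114;65;130m[48;2;11;12;33m🬏[38;2;12;13;35m[48;2;10;11;32m🬂[0m
[38;2;9;9;29m[48;2;77;38;90m🬆[38;2;97;50;112m[48;2;150;98;167m🬕[38;2;103;56;118m[48;2;71;35;82m🬕[38;2;55;27;64m[48;2;20;11;30m🬆[38;2;27;13;32m[48;2;8;9;27m🬎[38;2;27;13;32m[48;2;8;9;27m🬎[38;2;27;13;32m[48;2;8;9;27m🬎[38;2;27;13;32m[48;2;30;14;35m🬺[38;2;103;61;117m[48;2;38;18;45m🬁[38;2;36;20;51m[48;2;118;68;134m🬑[0m
[38;2;89;44;103m[48;2;111;57;129m▌[38;2;161;101;180m[48;2;120;62;139m▌[38;2;84;41;98m[48;2;12;8;26m🬄[38;2;8;8;26m[48;2;6;6;23m🬂[38;2;8;8;26m[48;2;6;6;23m🬂[38;2;8;8;26m[48;2;6;6;23m🬂[38;2;8;8;26m[48;2;6;6;23m🬂[38;2;27;13;32m[48;2;6;6;24m🬁[38;2;27;13;32m[48;2;6;6;23m🬬[38;2;79;41;91m[48;2;49;24;58m▐[0m
[38;2;108;54;126m[48;2;88;43;103m▐[38;2;131;68;151m[48;2;124;61;144m🬌[38;2;129;64;150m[48;2;5;4;20m🬏[38;2;5;5;20m[48;2;4;4;18m🬎[38;2;5;5;20m[48;2;4;4;18m🬎[38;2;5;5;20m[48;2;4;4;18m🬎[38;2;5;5;20m[48;2;4;4;18m🬎[38;2;5;5;20m[48;2;4;4;18m🬎[38;2;14;8;26m[48;2;61;30;71m🬆[38;2;74;37;87m[48;2;105;61;119m🬕[0m
[38;2;81;40;94m[48;2;55;27;65m🬊[38;2;111;55;130m[48;2;89;44;103m🬊[38;2;123;61;143m[48;2;107;53;124m🬎[38;2;4;3;17m[48;2;119;58;138m🬂[38;2;3;2;16m[48;2;115;57;134m🬎[38;2;3;2;16m[48;2;109;54;127m🬎[38;2;3;2;16m[48;2;96;47;111m🬆[38;2;4;3;17m[48;2;90;44;104m🬀[38;2;87;43;101m[48;2;106;60;121m🬆[38;2;125;79;140m[48;2;101;55;115m🬅[0m
</frame>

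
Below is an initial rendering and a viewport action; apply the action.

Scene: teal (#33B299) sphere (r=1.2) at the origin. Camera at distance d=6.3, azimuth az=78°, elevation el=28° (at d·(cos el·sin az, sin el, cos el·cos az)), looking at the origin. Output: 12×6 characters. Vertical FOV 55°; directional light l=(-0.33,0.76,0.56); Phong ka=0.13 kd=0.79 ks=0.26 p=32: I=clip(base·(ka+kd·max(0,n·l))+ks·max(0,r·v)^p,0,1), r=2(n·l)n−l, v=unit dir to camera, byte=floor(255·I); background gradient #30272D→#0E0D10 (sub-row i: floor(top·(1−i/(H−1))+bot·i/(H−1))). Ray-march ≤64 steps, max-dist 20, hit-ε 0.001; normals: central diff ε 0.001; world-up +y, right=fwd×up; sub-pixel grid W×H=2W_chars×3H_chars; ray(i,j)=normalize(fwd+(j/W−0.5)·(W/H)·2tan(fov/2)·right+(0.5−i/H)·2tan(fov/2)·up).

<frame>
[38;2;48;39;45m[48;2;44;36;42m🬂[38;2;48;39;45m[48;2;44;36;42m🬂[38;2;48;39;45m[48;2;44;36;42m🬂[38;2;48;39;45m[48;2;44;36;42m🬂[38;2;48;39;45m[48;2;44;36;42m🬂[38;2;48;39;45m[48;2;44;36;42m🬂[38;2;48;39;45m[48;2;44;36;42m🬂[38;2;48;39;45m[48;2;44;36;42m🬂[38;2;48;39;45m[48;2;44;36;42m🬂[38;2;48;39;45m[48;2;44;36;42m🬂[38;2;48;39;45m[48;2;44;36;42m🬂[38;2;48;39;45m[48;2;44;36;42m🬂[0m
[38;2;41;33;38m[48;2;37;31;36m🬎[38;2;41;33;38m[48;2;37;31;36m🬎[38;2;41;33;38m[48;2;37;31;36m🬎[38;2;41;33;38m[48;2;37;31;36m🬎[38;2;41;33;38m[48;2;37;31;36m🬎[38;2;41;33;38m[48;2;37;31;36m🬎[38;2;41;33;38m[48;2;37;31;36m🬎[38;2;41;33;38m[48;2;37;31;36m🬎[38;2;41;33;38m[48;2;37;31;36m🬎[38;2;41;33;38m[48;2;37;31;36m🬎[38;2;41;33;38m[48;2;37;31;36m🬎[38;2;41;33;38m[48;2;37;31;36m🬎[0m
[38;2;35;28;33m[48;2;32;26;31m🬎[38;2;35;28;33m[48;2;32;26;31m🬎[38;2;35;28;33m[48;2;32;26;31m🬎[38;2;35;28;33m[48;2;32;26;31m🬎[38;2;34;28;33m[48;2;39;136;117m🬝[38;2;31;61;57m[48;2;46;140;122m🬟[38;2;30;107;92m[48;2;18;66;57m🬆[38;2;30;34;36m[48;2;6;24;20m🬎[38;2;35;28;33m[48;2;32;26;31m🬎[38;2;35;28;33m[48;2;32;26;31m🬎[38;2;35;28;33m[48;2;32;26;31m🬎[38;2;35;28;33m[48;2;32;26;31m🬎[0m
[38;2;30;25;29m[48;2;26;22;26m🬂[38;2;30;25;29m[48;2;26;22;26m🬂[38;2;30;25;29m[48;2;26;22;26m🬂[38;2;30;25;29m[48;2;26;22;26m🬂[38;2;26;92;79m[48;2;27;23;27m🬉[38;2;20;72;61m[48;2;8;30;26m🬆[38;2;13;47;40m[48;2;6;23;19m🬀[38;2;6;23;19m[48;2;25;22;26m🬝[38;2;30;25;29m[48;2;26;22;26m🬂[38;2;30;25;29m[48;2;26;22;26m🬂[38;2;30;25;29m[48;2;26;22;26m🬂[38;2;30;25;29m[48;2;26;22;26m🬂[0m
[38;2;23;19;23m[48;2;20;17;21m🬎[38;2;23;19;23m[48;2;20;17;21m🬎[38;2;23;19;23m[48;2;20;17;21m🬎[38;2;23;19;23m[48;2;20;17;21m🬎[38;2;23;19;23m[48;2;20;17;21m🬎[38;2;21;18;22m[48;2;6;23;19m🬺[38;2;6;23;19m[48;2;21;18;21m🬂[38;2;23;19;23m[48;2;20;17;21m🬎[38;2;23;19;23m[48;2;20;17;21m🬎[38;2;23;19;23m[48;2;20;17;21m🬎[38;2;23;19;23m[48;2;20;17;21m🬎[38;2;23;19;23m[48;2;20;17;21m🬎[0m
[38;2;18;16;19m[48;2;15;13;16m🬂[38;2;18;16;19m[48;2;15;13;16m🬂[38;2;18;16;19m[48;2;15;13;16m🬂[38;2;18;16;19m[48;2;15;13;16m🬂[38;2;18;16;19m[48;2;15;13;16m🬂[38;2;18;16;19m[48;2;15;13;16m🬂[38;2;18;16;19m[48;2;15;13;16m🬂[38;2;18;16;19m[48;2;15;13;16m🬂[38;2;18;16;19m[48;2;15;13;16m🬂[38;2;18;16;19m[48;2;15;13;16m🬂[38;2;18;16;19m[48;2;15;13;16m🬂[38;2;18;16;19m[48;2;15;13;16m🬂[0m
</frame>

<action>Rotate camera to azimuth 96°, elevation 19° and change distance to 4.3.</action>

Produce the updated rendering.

<frame>
[38;2;48;39;45m[48;2;44;36;42m🬂[38;2;48;39;45m[48;2;44;36;42m🬂[38;2;48;39;45m[48;2;44;36;42m🬂[38;2;48;39;45m[48;2;44;36;42m🬂[38;2;48;39;45m[48;2;44;36;42m🬂[38;2;48;39;45m[48;2;44;36;42m🬂[38;2;48;39;45m[48;2;44;36;42m🬂[38;2;48;39;45m[48;2;44;36;42m🬂[38;2;48;39;45m[48;2;44;36;42m🬂[38;2;48;39;45m[48;2;44;36;42m🬂[38;2;48;39;45m[48;2;44;36;42m🬂[38;2;48;39;45m[48;2;44;36;42m🬂[0m
[38;2;41;33;38m[48;2;37;31;36m🬎[38;2;41;33;38m[48;2;37;31;36m🬎[38;2;41;33;38m[48;2;37;31;36m🬎[38;2;41;33;38m[48;2;37;31;36m🬎[38;2;40;32;38m[48;2;41;145;125m🬝[38;2;41;33;38m[48;2;46;124;109m🬎[38;2;30;107;92m[48;2;36;44;45m🬓[38;2;41;33;38m[48;2;18;65;56m🬎[38;2;41;33;38m[48;2;37;31;36m🬎[38;2;41;33;38m[48;2;37;31;36m🬎[38;2;41;33;38m[48;2;37;31;36m🬎[38;2;41;33;38m[48;2;37;31;36m🬎[0m
[38;2;35;28;33m[48;2;32;26;31m🬎[38;2;35;28;33m[48;2;32;26;31m🬎[38;2;35;28;33m[48;2;32;26;31m🬎[38;2;35;28;33m[48;2;32;26;31m🬎[38;2;40;123;107m[48;2;21;74;64m🬆[38;2;48;113;100m[48;2;15;56;48m🬀[38;2;16;58;50m[48;2;8;30;26m🬂[38;2;10;38;33m[48;2;6;23;19m🬂[38;2;34;27;32m[48;2;6;24;20m▐[38;2;35;28;33m[48;2;32;26;31m🬎[38;2;35;28;33m[48;2;32;26;31m🬎[38;2;35;28;33m[48;2;32;26;31m🬎[0m
[38;2;30;25;29m[48;2;26;22;26m🬂[38;2;30;25;29m[48;2;26;22;26m🬂[38;2;30;25;29m[48;2;26;22;26m🬂[38;2;24;85;73m[48;2;27;23;27m🬁[38;2;14;50;43m[48;2;7;27;23m🬂[38;2;8;29;25m[48;2;6;23;19m🬀[38;2;6;23;19m[48;2;6;23;19m [38;2;6;23;19m[48;2;6;23;19m [38;2;6;23;19m[48;2;26;22;26m🬕[38;2;30;25;29m[48;2;26;22;26m🬂[38;2;30;25;29m[48;2;26;22;26m🬂[38;2;30;25;29m[48;2;26;22;26m🬂[0m
[38;2;23;19;23m[48;2;20;17;21m🬎[38;2;23;19;23m[48;2;20;17;21m🬎[38;2;23;19;23m[48;2;20;17;21m🬎[38;2;23;19;23m[48;2;20;17;21m🬎[38;2;6;23;19m[48;2;20;17;21m🬊[38;2;6;23;19m[48;2;20;17;21m🬎[38;2;6;23;19m[48;2;20;17;21m🬝[38;2;6;23;19m[48;2;20;17;21m🬎[38;2;6;23;19m[48;2;21;18;22m🬀[38;2;23;19;23m[48;2;20;17;21m🬎[38;2;23;19;23m[48;2;20;17;21m🬎[38;2;23;19;23m[48;2;20;17;21m🬎[0m
[38;2;18;16;19m[48;2;15;13;16m🬂[38;2;18;16;19m[48;2;15;13;16m🬂[38;2;18;16;19m[48;2;15;13;16m🬂[38;2;18;16;19m[48;2;15;13;16m🬂[38;2;18;16;19m[48;2;15;13;16m🬂[38;2;18;16;19m[48;2;15;13;16m🬂[38;2;18;16;19m[48;2;15;13;16m🬂[38;2;18;16;19m[48;2;15;13;16m🬂[38;2;18;16;19m[48;2;15;13;16m🬂[38;2;18;16;19m[48;2;15;13;16m🬂[38;2;18;16;19m[48;2;15;13;16m🬂[38;2;18;16;19m[48;2;15;13;16m🬂[0m
</frame>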